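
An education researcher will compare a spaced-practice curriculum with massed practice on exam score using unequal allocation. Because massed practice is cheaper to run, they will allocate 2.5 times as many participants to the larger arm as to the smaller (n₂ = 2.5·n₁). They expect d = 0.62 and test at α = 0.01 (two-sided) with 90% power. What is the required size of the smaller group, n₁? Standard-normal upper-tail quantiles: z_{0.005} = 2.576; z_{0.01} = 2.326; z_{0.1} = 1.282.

n₁ = 55

With allocation ratio k = n₂/n₁ = 2.5, Var(x̄₁−x̄₂) = σ²(1/n₁ + 1/(k·n₁)) = σ²·(k+1)/(k·n₁).
So n₁ = (1 + 1/k)·((z_{α/2} + z_β)/d)² = 1.400 × (3.858/0.62)².
n₁ = 1.400 × 38.72 = 54.2.
Round up: n₁ = 55, giving n₂ = ⌈2.5 × 55⌉ = ⌈137.5⌉ = 138.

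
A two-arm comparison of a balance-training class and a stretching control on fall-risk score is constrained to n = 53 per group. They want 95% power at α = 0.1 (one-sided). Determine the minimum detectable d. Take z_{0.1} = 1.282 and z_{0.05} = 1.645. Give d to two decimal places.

d_min ≈ 0.57

For two independent groups of n = 53 each: d_min = (z_{α} + z_β)·√(2/n).
z-sum = 1.282 + 1.645 = 2.927.
d_min = 2.927 × √(2/53) = 2.927 × 0.1943 = 0.569.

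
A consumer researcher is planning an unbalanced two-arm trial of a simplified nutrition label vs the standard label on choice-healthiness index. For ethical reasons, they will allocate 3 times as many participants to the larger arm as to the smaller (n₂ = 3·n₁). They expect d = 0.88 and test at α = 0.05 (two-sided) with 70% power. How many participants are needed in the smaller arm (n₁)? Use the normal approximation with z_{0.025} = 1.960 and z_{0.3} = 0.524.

With allocation ratio k = n₂/n₁ = 3, Var(x̄₁−x̄₂) = σ²(1/n₁ + 1/(k·n₁)) = σ²·(k+1)/(k·n₁).
So n₁ = (1 + 1/k)·((z_{α/2} + z_β)/d)² = 1.333 × (2.484/0.88)².
n₁ = 1.333 × 7.97 = 10.6.
Round up: n₁ = 11, giving n₂ = 3 × 11 = 33.

n₁ = 11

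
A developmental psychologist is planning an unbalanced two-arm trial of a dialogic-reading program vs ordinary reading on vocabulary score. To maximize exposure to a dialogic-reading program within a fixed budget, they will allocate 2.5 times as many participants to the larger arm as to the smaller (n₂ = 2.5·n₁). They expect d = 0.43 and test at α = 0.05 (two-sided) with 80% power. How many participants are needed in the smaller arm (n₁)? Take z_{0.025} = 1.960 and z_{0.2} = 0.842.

n₁ = 60

With allocation ratio k = n₂/n₁ = 2.5, Var(x̄₁−x̄₂) = σ²(1/n₁ + 1/(k·n₁)) = σ²·(k+1)/(k·n₁).
So n₁ = (1 + 1/k)·((z_{α/2} + z_β)/d)² = 1.400 × (2.802/0.43)².
n₁ = 1.400 × 42.46 = 59.4.
Round up: n₁ = 60, giving n₂ = 2.5 × 60 = 150.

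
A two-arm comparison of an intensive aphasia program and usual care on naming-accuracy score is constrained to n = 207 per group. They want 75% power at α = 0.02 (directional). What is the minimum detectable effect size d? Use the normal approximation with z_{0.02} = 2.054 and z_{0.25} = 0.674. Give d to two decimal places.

d_min ≈ 0.27

For two independent groups of n = 207 each: d_min = (z_{α} + z_β)·√(2/n).
z-sum = 2.054 + 0.674 = 2.728.
d_min = 2.728 × √(2/207) = 2.728 × 0.0983 = 0.268.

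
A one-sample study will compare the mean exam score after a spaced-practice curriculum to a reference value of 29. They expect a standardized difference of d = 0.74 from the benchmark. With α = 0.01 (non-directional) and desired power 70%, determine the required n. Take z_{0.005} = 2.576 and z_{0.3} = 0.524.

n = 18

For a one-sample test: n = ((z_{α/2} + z_β) / d)².
z_{α/2} + z_β = 2.576 + 0.524 = 3.100.
n = (3.100 / 0.74)² = 4.189² = 17.55.
Round up.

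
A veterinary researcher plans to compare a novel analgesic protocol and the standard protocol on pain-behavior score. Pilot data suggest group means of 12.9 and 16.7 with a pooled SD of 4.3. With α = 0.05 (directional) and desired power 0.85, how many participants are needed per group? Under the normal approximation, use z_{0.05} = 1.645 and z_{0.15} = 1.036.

Cohen's d = |M₁ − M₂| / SD_pooled = |12.9 − 16.7| / 4.3 = 3.8 / 4.3 = 0.884.
For two independent groups with equal n: n = 2·((z_{α} + z_β) / d)².
z_{α} + z_β = 1.645 + 1.036 = 2.681.
n = 2 × (2.681 / 0.884)² = 2 × 3.033² = 2 × 9.20 = 18.4.
Round up to the next whole participant.

n = 19 per group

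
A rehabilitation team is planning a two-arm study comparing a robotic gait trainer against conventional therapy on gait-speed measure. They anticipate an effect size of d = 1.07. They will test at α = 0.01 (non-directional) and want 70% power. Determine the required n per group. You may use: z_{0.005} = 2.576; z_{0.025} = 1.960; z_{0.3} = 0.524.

For two independent groups with equal n: n = 2·((z_{α/2} + z_β) / d)².
z_{α/2} + z_β = 2.576 + 0.524 = 3.100.
n = 2 × (3.100 / 1.07)² = 2 × 2.897² = 2 × 8.39 = 16.8.
Round up to the next whole participant.

n = 17 per group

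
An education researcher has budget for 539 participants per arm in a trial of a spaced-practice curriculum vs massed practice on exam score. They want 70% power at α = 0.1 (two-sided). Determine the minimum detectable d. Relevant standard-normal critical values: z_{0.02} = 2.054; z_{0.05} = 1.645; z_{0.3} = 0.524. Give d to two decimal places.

For two independent groups of n = 539 each: d_min = (z_{α/2} + z_β)·√(2/n).
z-sum = 1.645 + 0.524 = 2.169.
d_min = 2.169 × √(2/539) = 2.169 × 0.0609 = 0.132.

d_min ≈ 0.13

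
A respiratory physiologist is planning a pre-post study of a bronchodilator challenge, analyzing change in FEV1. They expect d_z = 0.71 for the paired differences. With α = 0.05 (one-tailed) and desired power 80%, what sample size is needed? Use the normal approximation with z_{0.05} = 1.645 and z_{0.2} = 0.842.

For a paired (one-sample on differences) test: n = ((z_{α} + z_β) / d)².
z_{α} + z_β = 1.645 + 0.842 = 2.487.
n = (2.487 / 0.71)² = 3.503² = 12.27.
Round up.

n = 13 pairs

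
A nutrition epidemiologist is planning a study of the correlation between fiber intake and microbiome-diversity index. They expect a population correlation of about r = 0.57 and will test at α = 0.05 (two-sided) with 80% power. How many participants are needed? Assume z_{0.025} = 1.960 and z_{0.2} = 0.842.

n = 22

Fisher's z: C = ½·ln((1+r)/(1−r)) = ½·ln(3.6512) = 0.6475.
n = ((z_{α/2} + z_β)/C)² + 3.
(1.960 + 0.842) / 0.6475 = 2.802 / 0.6475 = 4.327.
n = 4.327² + 3 = 18.73 + 3 = 21.7.
Round up.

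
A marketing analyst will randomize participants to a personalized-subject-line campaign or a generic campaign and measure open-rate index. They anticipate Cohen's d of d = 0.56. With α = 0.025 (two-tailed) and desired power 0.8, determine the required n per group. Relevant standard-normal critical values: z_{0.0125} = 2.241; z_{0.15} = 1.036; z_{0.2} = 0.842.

For two independent groups with equal n: n = 2·((z_{α/2} + z_β) / d)².
z_{α/2} + z_β = 2.241 + 0.842 = 3.083.
n = 2 × (3.083 / 0.56)² = 2 × 5.505² = 2 × 30.31 = 60.6.
Round up to the next whole participant.

n = 61 per group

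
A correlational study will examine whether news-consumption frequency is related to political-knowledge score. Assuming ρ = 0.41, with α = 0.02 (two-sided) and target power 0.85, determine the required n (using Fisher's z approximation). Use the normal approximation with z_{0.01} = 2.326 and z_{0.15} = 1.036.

Fisher's z: C = ½·ln((1+r)/(1−r)) = ½·ln(2.3898) = 0.4356.
n = ((z_{α/2} + z_β)/C)² + 3.
(2.326 + 1.036) / 0.4356 = 3.362 / 0.4356 = 7.718.
n = 7.718² + 3 = 59.57 + 3 = 62.6.
Round up.

n = 63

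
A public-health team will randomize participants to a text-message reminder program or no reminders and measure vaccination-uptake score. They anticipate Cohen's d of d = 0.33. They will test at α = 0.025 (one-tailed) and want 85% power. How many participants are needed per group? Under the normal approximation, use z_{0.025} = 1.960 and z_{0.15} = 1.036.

For two independent groups with equal n: n = 2·((z_{α} + z_β) / d)².
z_{α} + z_β = 1.960 + 1.036 = 2.996.
n = 2 × (2.996 / 0.33)² = 2 × 9.079² = 2 × 82.42 = 164.8.
Round up to the next whole participant.

n = 165 per group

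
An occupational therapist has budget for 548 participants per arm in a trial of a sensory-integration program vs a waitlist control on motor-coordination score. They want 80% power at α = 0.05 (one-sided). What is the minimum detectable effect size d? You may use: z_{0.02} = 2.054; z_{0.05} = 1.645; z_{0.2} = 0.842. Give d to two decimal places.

For two independent groups of n = 548 each: d_min = (z_{α} + z_β)·√(2/n).
z-sum = 1.645 + 0.842 = 2.487.
d_min = 2.487 × √(2/548) = 2.487 × 0.0604 = 0.150.

d_min ≈ 0.15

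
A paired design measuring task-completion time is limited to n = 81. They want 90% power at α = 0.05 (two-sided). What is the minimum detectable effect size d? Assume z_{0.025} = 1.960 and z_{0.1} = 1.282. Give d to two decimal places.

For a single sample (or paired design) of n = 81: d_min = (z_{α/2} + z_β)/√n.
z-sum = 1.960 + 1.282 = 3.242.
d_min = 3.242 / √81 = 3.242 / 9.000 = 0.360.

d_min ≈ 0.36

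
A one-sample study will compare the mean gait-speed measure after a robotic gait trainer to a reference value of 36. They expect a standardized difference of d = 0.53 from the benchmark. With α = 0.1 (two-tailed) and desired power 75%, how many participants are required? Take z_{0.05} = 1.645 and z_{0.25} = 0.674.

For a one-sample test: n = ((z_{α/2} + z_β) / d)².
z_{α/2} + z_β = 1.645 + 0.674 = 2.319.
n = (2.319 / 0.53)² = 4.375² = 19.14.
Round up.

n = 20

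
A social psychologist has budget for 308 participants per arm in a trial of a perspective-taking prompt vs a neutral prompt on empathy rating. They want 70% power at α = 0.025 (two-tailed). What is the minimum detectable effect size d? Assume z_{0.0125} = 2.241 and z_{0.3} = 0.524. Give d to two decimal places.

d_min ≈ 0.22

For two independent groups of n = 308 each: d_min = (z_{α/2} + z_β)·√(2/n).
z-sum = 2.241 + 0.524 = 2.765.
d_min = 2.765 × √(2/308) = 2.765 × 0.0806 = 0.223.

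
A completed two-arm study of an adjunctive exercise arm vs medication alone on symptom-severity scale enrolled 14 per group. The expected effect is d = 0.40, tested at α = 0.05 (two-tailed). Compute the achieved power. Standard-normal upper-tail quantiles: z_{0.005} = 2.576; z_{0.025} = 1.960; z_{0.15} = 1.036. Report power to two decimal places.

For two equal groups, power = Φ(d·√(n/2) − z_{α/2}).
d·√(n/2) = 0.40 × √(14/2) = 0.40 × 2.646 = 1.058.
z_β = 1.058 − 1.960 = -0.902.
Power = Φ(-0.902) = 0.184.

power ≈ 0.18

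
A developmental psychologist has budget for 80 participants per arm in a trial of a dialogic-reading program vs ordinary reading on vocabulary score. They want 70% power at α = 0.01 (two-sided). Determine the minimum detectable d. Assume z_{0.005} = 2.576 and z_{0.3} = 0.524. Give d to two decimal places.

For two independent groups of n = 80 each: d_min = (z_{α/2} + z_β)·√(2/n).
z-sum = 2.576 + 0.524 = 3.100.
d_min = 3.100 × √(2/80) = 3.100 × 0.1581 = 0.490.

d_min ≈ 0.49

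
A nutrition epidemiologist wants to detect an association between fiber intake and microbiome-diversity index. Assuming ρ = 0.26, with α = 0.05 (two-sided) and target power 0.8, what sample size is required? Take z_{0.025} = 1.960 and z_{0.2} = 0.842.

Fisher's z: C = ½·ln((1+r)/(1−r)) = ½·ln(1.7027) = 0.2661.
n = ((z_{α/2} + z_β)/C)² + 3.
(1.960 + 0.842) / 0.2661 = 2.802 / 0.2661 = 10.530.
n = 10.530² + 3 = 110.88 + 3 = 113.9.
Round up.

n = 114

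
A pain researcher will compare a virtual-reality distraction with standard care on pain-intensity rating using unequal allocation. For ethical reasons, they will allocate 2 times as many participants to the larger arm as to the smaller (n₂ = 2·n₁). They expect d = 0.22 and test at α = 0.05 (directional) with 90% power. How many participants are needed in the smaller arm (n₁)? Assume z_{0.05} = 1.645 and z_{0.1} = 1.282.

n₁ = 266

With allocation ratio k = n₂/n₁ = 2, Var(x̄₁−x̄₂) = σ²(1/n₁ + 1/(k·n₁)) = σ²·(k+1)/(k·n₁).
So n₁ = (1 + 1/k)·((z_{α} + z_β)/d)² = 1.500 × (2.927/0.22)².
n₁ = 1.500 × 177.01 = 265.5.
Round up: n₁ = 266, giving n₂ = 2 × 266 = 532.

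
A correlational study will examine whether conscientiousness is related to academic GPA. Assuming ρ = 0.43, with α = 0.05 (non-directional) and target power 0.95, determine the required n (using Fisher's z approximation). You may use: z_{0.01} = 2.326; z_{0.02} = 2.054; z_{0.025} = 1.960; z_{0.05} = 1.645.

n = 65

Fisher's z: C = ½·ln((1+r)/(1−r)) = ½·ln(2.5088) = 0.4599.
n = ((z_{α/2} + z_β)/C)² + 3.
(1.960 + 1.645) / 0.4599 = 3.605 / 0.4599 = 7.839.
n = 7.839² + 3 = 61.44 + 3 = 64.4.
Round up.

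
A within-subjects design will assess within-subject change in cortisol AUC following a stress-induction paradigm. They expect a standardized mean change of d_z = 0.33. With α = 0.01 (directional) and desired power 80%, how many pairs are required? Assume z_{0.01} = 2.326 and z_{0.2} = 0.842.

n = 93 pairs

For a paired (one-sample on differences) test: n = ((z_{α} + z_β) / d)².
z_{α} + z_β = 2.326 + 0.842 = 3.168.
n = (3.168 / 0.33)² = 9.600² = 92.16.
Round up.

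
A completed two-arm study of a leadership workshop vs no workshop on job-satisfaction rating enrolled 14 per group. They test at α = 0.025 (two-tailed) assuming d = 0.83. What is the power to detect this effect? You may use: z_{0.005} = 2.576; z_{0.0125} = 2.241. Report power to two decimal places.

For two equal groups, power = Φ(d·√(n/2) − z_{α/2}).
d·√(n/2) = 0.83 × √(14/2) = 0.83 × 2.646 = 2.196.
z_β = 2.196 − 2.241 = -0.045.
Power = Φ(-0.045) = 0.482.

power ≈ 0.48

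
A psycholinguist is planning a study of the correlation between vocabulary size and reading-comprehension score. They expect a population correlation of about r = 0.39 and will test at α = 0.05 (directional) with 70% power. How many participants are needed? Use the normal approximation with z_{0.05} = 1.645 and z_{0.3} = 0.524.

n = 31

Fisher's z: C = ½·ln((1+r)/(1−r)) = ½·ln(2.2787) = 0.4118.
n = ((z_{α} + z_β)/C)² + 3.
(1.645 + 0.524) / 0.4118 = 2.169 / 0.4118 = 5.267.
n = 5.267² + 3 = 27.74 + 3 = 30.7.
Round up.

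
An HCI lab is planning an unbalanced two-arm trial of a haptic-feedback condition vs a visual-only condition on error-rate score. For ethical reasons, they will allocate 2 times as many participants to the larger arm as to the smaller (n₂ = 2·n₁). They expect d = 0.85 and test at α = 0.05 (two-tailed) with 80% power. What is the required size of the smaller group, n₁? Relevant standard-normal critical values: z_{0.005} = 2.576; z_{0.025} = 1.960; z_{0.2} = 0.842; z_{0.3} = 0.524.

With allocation ratio k = n₂/n₁ = 2, Var(x̄₁−x̄₂) = σ²(1/n₁ + 1/(k·n₁)) = σ²·(k+1)/(k·n₁).
So n₁ = (1 + 1/k)·((z_{α/2} + z_β)/d)² = 1.500 × (2.802/0.85)².
n₁ = 1.500 × 10.87 = 16.3.
Round up: n₁ = 17, giving n₂ = 2 × 17 = 34.

n₁ = 17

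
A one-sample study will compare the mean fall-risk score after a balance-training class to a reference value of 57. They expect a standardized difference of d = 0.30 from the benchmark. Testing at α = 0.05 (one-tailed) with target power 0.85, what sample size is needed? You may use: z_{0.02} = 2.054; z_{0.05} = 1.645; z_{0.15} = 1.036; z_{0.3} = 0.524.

n = 80

For a one-sample test: n = ((z_{α} + z_β) / d)².
z_{α} + z_β = 1.645 + 1.036 = 2.681.
n = (2.681 / 0.30)² = 8.937² = 79.86.
Round up.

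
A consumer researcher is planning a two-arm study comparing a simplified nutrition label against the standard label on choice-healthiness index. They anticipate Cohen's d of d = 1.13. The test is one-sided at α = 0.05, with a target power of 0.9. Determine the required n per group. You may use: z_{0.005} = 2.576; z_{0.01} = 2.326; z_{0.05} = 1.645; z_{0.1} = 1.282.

For two independent groups with equal n: n = 2·((z_{α} + z_β) / d)².
z_{α} + z_β = 1.645 + 1.282 = 2.927.
n = 2 × (2.927 / 1.13)² = 2 × 2.590² = 2 × 6.71 = 13.4.
Round up to the next whole participant.

n = 14 per group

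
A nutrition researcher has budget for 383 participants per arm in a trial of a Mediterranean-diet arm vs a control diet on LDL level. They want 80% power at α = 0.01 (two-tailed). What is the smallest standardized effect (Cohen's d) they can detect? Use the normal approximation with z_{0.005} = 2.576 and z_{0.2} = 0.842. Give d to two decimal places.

For two independent groups of n = 383 each: d_min = (z_{α/2} + z_β)·√(2/n).
z-sum = 2.576 + 0.842 = 3.418.
d_min = 3.418 × √(2/383) = 3.418 × 0.0723 = 0.247.

d_min ≈ 0.25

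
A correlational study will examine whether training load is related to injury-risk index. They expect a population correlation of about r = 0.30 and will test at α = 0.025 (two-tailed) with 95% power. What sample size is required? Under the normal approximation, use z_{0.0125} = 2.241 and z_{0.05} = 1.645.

Fisher's z: C = ½·ln((1+r)/(1−r)) = ½·ln(1.8571) = 0.3095.
n = ((z_{α/2} + z_β)/C)² + 3.
(2.241 + 1.645) / 0.3095 = 3.886 / 0.3095 = 12.556.
n = 12.556² + 3 = 157.65 + 3 = 160.6.
Round up.

n = 161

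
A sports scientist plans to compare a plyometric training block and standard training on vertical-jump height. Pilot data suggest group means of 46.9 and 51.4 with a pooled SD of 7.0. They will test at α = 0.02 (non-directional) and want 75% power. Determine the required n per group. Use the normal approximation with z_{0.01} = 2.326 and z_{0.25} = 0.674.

n = 44 per group

Cohen's d = |M₁ − M₂| / SD_pooled = |46.9 − 51.4| / 7.0 = 4.5 / 7.0 = 0.643.
For two independent groups with equal n: n = 2·((z_{α/2} + z_β) / d)².
z_{α/2} + z_β = 2.326 + 0.674 = 3.000.
n = 2 × (3.000 / 0.643)² = 2 × 4.666² = 2 × 21.77 = 43.5.
Round up to the next whole participant.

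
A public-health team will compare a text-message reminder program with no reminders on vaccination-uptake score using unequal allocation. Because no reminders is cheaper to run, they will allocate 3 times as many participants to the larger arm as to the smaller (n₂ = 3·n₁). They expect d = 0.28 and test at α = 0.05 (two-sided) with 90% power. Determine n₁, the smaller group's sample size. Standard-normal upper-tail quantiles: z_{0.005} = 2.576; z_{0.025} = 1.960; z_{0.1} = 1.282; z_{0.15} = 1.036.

n₁ = 179

With allocation ratio k = n₂/n₁ = 3, Var(x̄₁−x̄₂) = σ²(1/n₁ + 1/(k·n₁)) = σ²·(k+1)/(k·n₁).
So n₁ = (1 + 1/k)·((z_{α/2} + z_β)/d)² = 1.333 × (3.242/0.28)².
n₁ = 1.333 × 134.06 = 178.8.
Round up: n₁ = 179, giving n₂ = 3 × 179 = 537.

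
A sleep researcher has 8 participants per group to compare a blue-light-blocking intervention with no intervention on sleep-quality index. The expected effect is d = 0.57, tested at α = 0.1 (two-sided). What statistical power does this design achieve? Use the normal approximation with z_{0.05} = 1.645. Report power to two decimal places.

power ≈ 0.31

For two equal groups, power = Φ(d·√(n/2) − z_{α/2}).
d·√(n/2) = 0.57 × √(8/2) = 0.57 × 2.000 = 1.140.
z_β = 1.140 − 1.645 = -0.505.
Power = Φ(-0.505) = 0.307.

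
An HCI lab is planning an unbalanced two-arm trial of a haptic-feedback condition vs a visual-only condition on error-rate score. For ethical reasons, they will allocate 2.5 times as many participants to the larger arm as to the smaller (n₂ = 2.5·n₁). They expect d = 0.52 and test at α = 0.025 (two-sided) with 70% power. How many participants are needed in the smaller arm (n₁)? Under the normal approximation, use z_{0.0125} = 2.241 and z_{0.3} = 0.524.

n₁ = 40

With allocation ratio k = n₂/n₁ = 2.5, Var(x̄₁−x̄₂) = σ²(1/n₁ + 1/(k·n₁)) = σ²·(k+1)/(k·n₁).
So n₁ = (1 + 1/k)·((z_{α/2} + z_β)/d)² = 1.400 × (2.765/0.52)².
n₁ = 1.400 × 28.27 = 39.6.
Round up: n₁ = 40, giving n₂ = 2.5 × 40 = 100.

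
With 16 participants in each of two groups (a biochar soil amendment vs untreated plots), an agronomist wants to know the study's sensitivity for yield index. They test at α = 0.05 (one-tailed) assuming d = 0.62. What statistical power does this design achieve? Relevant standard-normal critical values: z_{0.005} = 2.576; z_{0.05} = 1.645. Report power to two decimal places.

For two equal groups, power = Φ(d·√(n/2) − z_{α}).
d·√(n/2) = 0.62 × √(16/2) = 0.62 × 2.828 = 1.754.
z_β = 1.754 − 1.645 = 0.109.
Power = Φ(0.109) = 0.543.

power ≈ 0.54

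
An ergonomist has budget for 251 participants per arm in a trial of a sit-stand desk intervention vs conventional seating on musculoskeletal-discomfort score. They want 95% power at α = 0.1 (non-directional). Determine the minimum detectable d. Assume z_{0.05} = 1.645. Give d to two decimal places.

d_min ≈ 0.29

For two independent groups of n = 251 each: d_min = (z_{α/2} + z_β)·√(2/n).
z-sum = 1.645 + 1.645 = 3.290.
d_min = 3.290 × √(2/251) = 3.290 × 0.0893 = 0.294.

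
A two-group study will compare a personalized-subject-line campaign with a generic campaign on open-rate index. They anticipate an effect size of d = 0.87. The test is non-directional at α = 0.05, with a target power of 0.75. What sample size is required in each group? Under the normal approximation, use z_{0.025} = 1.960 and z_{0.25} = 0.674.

n = 19 per group

For two independent groups with equal n: n = 2·((z_{α/2} + z_β) / d)².
z_{α/2} + z_β = 1.960 + 0.674 = 2.634.
n = 2 × (2.634 / 0.87)² = 2 × 3.028² = 2 × 9.17 = 18.3.
Round up to the next whole participant.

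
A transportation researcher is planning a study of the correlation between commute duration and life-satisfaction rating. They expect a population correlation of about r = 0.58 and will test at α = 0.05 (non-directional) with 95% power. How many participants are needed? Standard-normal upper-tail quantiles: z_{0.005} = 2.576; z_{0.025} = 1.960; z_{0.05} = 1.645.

Fisher's z: C = ½·ln((1+r)/(1−r)) = ½·ln(3.7619) = 0.6625.
n = ((z_{α/2} + z_β)/C)² + 3.
(1.960 + 1.645) / 0.6625 = 3.605 / 0.6625 = 5.442.
n = 5.442² + 3 = 29.61 + 3 = 32.6.
Round up.

n = 33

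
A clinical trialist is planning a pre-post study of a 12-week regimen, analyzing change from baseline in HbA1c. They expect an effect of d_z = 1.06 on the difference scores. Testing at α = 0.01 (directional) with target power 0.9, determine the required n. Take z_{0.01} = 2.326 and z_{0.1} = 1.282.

For a paired (one-sample on differences) test: n = ((z_{α} + z_β) / d)².
z_{α} + z_β = 2.326 + 1.282 = 3.608.
n = (3.608 / 1.06)² = 3.404² = 11.59.
Round up.

n = 12 pairs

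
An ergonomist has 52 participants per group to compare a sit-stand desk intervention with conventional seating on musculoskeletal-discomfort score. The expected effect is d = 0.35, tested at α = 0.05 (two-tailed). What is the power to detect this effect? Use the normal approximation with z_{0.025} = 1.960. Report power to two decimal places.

power ≈ 0.43

For two equal groups, power = Φ(d·√(n/2) − z_{α/2}).
d·√(n/2) = 0.35 × √(52/2) = 0.35 × 5.099 = 1.785.
z_β = 1.785 − 1.960 = -0.175.
Power = Φ(-0.175) = 0.430.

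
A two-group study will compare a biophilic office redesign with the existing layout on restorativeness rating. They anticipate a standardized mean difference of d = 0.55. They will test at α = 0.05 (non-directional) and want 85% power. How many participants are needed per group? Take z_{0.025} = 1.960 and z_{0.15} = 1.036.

n = 60 per group

For two independent groups with equal n: n = 2·((z_{α/2} + z_β) / d)².
z_{α/2} + z_β = 1.960 + 1.036 = 2.996.
n = 2 × (2.996 / 0.55)² = 2 × 5.447² = 2 × 29.67 = 59.3.
Round up to the next whole participant.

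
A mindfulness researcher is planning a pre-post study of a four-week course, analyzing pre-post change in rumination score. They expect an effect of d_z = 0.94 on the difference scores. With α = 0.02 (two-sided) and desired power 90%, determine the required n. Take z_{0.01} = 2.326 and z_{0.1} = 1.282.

For a paired (one-sample on differences) test: n = ((z_{α/2} + z_β) / d)².
z_{α/2} + z_β = 2.326 + 1.282 = 3.608.
n = (3.608 / 0.94)² = 3.838² = 14.73.
Round up.

n = 15 pairs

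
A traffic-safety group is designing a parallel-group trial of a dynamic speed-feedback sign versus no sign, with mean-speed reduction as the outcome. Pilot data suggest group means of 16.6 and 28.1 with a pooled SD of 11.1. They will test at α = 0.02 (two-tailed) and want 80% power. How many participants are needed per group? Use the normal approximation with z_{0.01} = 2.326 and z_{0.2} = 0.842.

n = 19 per group

Cohen's d = |M₁ − M₂| / SD_pooled = |16.6 − 28.1| / 11.1 = 11.5 / 11.1 = 1.036.
For two independent groups with equal n: n = 2·((z_{α/2} + z_β) / d)².
z_{α/2} + z_β = 2.326 + 0.842 = 3.168.
n = 2 × (3.168 / 1.036)² = 2 × 3.058² = 2 × 9.35 = 18.7.
Round up to the next whole participant.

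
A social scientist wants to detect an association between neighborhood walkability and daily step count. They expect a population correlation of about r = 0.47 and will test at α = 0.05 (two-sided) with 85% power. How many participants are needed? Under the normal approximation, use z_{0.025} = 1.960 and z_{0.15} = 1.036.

Fisher's z: C = ½·ln((1+r)/(1−r)) = ½·ln(2.7736) = 0.5101.
n = ((z_{α/2} + z_β)/C)² + 3.
(1.960 + 1.036) / 0.5101 = 2.996 / 0.5101 = 5.873.
n = 5.873² + 3 = 34.50 + 3 = 37.5.
Round up.

n = 38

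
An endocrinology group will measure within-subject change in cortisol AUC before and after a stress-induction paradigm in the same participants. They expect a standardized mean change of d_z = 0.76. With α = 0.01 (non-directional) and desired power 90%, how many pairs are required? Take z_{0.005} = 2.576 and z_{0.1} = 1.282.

n = 26 pairs

For a paired (one-sample on differences) test: n = ((z_{α/2} + z_β) / d)².
z_{α/2} + z_β = 2.576 + 1.282 = 3.858.
n = (3.858 / 0.76)² = 5.076² = 25.77.
Round up.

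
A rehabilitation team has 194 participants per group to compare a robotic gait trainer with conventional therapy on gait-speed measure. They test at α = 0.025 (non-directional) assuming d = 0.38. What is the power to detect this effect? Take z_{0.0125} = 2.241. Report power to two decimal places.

For two equal groups, power = Φ(d·√(n/2) − z_{α/2}).
d·√(n/2) = 0.38 × √(194/2) = 0.38 × 9.849 = 3.743.
z_β = 3.743 − 2.241 = 1.502.
Power = Φ(1.502) = 0.933.

power ≈ 0.93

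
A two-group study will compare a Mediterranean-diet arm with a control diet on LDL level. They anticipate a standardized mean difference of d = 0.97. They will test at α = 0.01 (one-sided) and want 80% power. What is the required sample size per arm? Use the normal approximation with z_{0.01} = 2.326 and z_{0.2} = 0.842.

n = 22 per group

For two independent groups with equal n: n = 2·((z_{α} + z_β) / d)².
z_{α} + z_β = 2.326 + 0.842 = 3.168.
n = 2 × (3.168 / 0.97)² = 2 × 3.266² = 2 × 10.67 = 21.3.
Round up to the next whole participant.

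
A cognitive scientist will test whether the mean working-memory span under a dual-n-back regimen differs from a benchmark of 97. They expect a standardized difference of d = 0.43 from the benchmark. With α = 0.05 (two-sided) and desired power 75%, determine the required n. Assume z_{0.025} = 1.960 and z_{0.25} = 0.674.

For a one-sample test: n = ((z_{α/2} + z_β) / d)².
z_{α/2} + z_β = 1.960 + 0.674 = 2.634.
n = (2.634 / 0.43)² = 6.126² = 37.52.
Round up.

n = 38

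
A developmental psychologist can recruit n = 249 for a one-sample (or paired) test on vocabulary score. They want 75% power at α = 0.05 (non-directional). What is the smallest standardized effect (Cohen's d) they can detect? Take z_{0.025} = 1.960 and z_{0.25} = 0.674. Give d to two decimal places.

d_min ≈ 0.17

For a single sample (or paired design) of n = 249: d_min = (z_{α/2} + z_β)/√n.
z-sum = 1.960 + 0.674 = 2.634.
d_min = 2.634 / √249 = 2.634 / 15.780 = 0.167.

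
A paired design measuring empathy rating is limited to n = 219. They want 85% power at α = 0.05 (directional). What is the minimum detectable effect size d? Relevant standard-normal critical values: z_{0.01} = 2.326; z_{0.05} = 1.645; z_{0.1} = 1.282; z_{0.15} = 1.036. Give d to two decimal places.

d_min ≈ 0.18

For a single sample (or paired design) of n = 219: d_min = (z_{α} + z_β)/√n.
z-sum = 1.645 + 1.036 = 2.681.
d_min = 2.681 / √219 = 2.681 / 14.799 = 0.181.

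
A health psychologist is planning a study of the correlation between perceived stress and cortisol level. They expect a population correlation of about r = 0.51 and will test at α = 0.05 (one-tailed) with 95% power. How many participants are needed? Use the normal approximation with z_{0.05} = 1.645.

Fisher's z: C = ½·ln((1+r)/(1−r)) = ½·ln(3.0816) = 0.5627.
n = ((z_{α} + z_β)/C)² + 3.
(1.645 + 1.645) / 0.5627 = 3.290 / 0.5627 = 5.847.
n = 5.847² + 3 = 34.19 + 3 = 37.2.
Round up.

n = 38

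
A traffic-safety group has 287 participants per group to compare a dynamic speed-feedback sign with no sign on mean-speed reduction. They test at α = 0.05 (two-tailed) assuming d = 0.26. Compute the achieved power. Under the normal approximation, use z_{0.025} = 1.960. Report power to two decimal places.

power ≈ 0.88

For two equal groups, power = Φ(d·√(n/2) − z_{α/2}).
d·√(n/2) = 0.26 × √(287/2) = 0.26 × 11.979 = 3.115.
z_β = 3.115 − 1.960 = 1.155.
Power = Φ(1.155) = 0.876.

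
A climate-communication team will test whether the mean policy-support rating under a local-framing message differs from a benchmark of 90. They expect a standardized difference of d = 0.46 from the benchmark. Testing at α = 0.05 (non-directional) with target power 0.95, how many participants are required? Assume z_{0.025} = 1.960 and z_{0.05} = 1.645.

For a one-sample test: n = ((z_{α/2} + z_β) / d)².
z_{α/2} + z_β = 1.960 + 1.645 = 3.605.
n = (3.605 / 0.46)² = 7.837² = 61.42.
Round up.

n = 62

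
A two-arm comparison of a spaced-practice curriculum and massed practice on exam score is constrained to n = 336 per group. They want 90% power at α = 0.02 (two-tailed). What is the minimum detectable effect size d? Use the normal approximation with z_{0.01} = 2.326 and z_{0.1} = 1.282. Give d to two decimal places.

For two independent groups of n = 336 each: d_min = (z_{α/2} + z_β)·√(2/n).
z-sum = 2.326 + 1.282 = 3.608.
d_min = 3.608 × √(2/336) = 3.608 × 0.0772 = 0.278.

d_min ≈ 0.28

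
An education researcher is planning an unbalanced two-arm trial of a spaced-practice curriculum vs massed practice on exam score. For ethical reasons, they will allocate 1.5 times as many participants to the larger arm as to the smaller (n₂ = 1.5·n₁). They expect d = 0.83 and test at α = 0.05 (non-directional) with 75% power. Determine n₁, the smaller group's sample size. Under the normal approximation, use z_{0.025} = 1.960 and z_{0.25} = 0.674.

n₁ = 17

With allocation ratio k = n₂/n₁ = 1.5, Var(x̄₁−x̄₂) = σ²(1/n₁ + 1/(k·n₁)) = σ²·(k+1)/(k·n₁).
So n₁ = (1 + 1/k)·((z_{α/2} + z_β)/d)² = 1.667 × (2.634/0.83)².
n₁ = 1.667 × 10.07 = 16.8.
Round up: n₁ = 17, giving n₂ = ⌈1.5 × 17⌉ = ⌈25.5⌉ = 26.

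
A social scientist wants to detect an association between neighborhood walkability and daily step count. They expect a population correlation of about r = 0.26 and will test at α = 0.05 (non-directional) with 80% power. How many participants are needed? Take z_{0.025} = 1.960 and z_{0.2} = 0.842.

n = 114

Fisher's z: C = ½·ln((1+r)/(1−r)) = ½·ln(1.7027) = 0.2661.
n = ((z_{α/2} + z_β)/C)² + 3.
(1.960 + 0.842) / 0.2661 = 2.802 / 0.2661 = 10.530.
n = 10.530² + 3 = 110.88 + 3 = 113.9.
Round up.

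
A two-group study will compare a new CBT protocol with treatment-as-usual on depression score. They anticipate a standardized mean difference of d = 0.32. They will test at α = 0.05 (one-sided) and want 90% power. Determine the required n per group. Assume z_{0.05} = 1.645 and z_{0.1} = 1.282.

n = 168 per group

For two independent groups with equal n: n = 2·((z_{α} + z_β) / d)².
z_{α} + z_β = 1.645 + 1.282 = 2.927.
n = 2 × (2.927 / 0.32)² = 2 × 9.147² = 2 × 83.67 = 167.3.
Round up to the next whole participant.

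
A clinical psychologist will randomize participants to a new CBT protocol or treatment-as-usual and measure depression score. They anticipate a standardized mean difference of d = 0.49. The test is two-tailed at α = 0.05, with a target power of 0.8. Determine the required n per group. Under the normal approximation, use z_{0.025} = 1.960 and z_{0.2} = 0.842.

n = 66 per group

For two independent groups with equal n: n = 2·((z_{α/2} + z_β) / d)².
z_{α/2} + z_β = 1.960 + 0.842 = 2.802.
n = 2 × (2.802 / 0.49)² = 2 × 5.718² = 2 × 32.70 = 65.4.
Round up to the next whole participant.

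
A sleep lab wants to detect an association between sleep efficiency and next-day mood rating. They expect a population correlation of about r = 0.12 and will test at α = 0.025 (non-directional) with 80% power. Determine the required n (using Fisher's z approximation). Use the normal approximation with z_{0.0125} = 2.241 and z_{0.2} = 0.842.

n = 657

Fisher's z: C = ½·ln((1+r)/(1−r)) = ½·ln(1.2727) = 0.1206.
n = ((z_{α/2} + z_β)/C)² + 3.
(2.241 + 0.842) / 0.1206 = 3.083 / 0.1206 = 25.564.
n = 25.564² + 3 = 653.51 + 3 = 656.5.
Round up.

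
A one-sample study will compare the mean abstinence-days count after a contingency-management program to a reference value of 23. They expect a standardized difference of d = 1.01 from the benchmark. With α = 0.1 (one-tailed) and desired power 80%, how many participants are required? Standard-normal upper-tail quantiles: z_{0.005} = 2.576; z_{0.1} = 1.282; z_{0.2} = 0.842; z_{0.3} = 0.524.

For a one-sample test: n = ((z_{α} + z_β) / d)².
z_{α} + z_β = 1.282 + 0.842 = 2.124.
n = (2.124 / 1.01)² = 2.103² = 4.42.
Round up.

n = 5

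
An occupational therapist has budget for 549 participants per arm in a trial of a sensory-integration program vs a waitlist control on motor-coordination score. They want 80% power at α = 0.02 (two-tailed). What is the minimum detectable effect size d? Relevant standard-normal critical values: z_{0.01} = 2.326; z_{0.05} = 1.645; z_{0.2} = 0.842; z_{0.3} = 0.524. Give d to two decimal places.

d_min ≈ 0.19

For two independent groups of n = 549 each: d_min = (z_{α/2} + z_β)·√(2/n).
z-sum = 2.326 + 0.842 = 3.168.
d_min = 3.168 × √(2/549) = 3.168 × 0.0604 = 0.191.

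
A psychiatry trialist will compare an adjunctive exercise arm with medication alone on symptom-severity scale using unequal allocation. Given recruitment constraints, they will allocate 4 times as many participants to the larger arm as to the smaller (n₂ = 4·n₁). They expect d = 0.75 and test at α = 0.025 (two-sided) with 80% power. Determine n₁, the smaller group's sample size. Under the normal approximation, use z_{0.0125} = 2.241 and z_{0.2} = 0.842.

n₁ = 22

With allocation ratio k = n₂/n₁ = 4, Var(x̄₁−x̄₂) = σ²(1/n₁ + 1/(k·n₁)) = σ²·(k+1)/(k·n₁).
So n₁ = (1 + 1/k)·((z_{α/2} + z_β)/d)² = 1.250 × (3.083/0.75)².
n₁ = 1.250 × 16.90 = 21.1.
Round up: n₁ = 22, giving n₂ = 4 × 22 = 88.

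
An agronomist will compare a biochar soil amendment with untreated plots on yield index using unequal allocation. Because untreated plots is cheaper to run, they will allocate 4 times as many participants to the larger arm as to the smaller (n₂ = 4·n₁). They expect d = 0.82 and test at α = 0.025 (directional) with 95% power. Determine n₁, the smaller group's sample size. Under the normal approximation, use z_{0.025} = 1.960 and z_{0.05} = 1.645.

n₁ = 25

With allocation ratio k = n₂/n₁ = 4, Var(x̄₁−x̄₂) = σ²(1/n₁ + 1/(k·n₁)) = σ²·(k+1)/(k·n₁).
So n₁ = (1 + 1/k)·((z_{α} + z_β)/d)² = 1.250 × (3.605/0.82)².
n₁ = 1.250 × 19.33 = 24.2.
Round up: n₁ = 25, giving n₂ = 4 × 25 = 100.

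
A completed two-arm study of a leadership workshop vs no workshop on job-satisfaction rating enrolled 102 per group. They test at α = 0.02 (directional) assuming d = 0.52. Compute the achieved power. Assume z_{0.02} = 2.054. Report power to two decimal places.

For two equal groups, power = Φ(d·√(n/2) − z_{α}).
d·√(n/2) = 0.52 × √(102/2) = 0.52 × 7.141 = 3.714.
z_β = 3.714 − 2.054 = 1.660.
Power = Φ(1.660) = 0.951.

power ≈ 0.95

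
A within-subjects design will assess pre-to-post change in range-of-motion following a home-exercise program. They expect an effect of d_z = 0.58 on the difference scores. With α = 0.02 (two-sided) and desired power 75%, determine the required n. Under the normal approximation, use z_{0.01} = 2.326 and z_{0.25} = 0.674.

For a paired (one-sample on differences) test: n = ((z_{α/2} + z_β) / d)².
z_{α/2} + z_β = 2.326 + 0.674 = 3.000.
n = (3.000 / 0.58)² = 5.172² = 26.75.
Round up.

n = 27 pairs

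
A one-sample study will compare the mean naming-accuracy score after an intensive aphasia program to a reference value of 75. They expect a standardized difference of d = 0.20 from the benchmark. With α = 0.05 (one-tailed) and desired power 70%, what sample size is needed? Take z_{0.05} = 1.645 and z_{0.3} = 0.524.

For a one-sample test: n = ((z_{α} + z_β) / d)².
z_{α} + z_β = 1.645 + 0.524 = 2.169.
n = (2.169 / 0.20)² = 10.845² = 117.61.
Round up.

n = 118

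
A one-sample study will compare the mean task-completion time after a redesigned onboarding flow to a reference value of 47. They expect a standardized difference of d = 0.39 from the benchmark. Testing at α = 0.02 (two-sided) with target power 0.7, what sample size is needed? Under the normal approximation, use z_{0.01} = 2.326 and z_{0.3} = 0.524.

n = 54

For a one-sample test: n = ((z_{α/2} + z_β) / d)².
z_{α/2} + z_β = 2.326 + 0.524 = 2.850.
n = (2.850 / 0.39)² = 7.308² = 53.40.
Round up.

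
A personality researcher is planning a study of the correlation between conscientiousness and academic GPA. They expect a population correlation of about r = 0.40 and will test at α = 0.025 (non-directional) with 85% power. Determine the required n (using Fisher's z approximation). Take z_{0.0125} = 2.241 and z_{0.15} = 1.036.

n = 63

Fisher's z: C = ½·ln((1+r)/(1−r)) = ½·ln(2.3333) = 0.4236.
n = ((z_{α/2} + z_β)/C)² + 3.
(2.241 + 1.036) / 0.4236 = 3.277 / 0.4236 = 7.736.
n = 7.736² + 3 = 59.85 + 3 = 62.8.
Round up.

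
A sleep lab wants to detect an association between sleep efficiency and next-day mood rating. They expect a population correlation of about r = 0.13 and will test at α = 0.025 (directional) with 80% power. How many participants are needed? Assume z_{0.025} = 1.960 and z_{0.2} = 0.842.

n = 463

Fisher's z: C = ½·ln((1+r)/(1−r)) = ½·ln(1.2989) = 0.1307.
n = ((z_{α} + z_β)/C)² + 3.
(1.960 + 0.842) / 0.1307 = 2.802 / 0.1307 = 21.438.
n = 21.438² + 3 = 459.61 + 3 = 462.6.
Round up.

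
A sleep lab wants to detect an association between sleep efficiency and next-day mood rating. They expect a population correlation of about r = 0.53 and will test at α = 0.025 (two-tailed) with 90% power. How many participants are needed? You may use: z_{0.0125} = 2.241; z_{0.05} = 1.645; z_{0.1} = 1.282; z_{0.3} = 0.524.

n = 39

Fisher's z: C = ½·ln((1+r)/(1−r)) = ½·ln(3.2553) = 0.5901.
n = ((z_{α/2} + z_β)/C)² + 3.
(2.241 + 1.282) / 0.5901 = 3.523 / 0.5901 = 5.970.
n = 5.970² + 3 = 35.64 + 3 = 38.6.
Round up.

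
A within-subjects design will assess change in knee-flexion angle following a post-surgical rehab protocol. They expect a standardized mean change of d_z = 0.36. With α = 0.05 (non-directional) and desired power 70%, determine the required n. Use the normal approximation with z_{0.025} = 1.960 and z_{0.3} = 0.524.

For a paired (one-sample on differences) test: n = ((z_{α/2} + z_β) / d)².
z_{α/2} + z_β = 1.960 + 0.524 = 2.484.
n = (2.484 / 0.36)² = 6.900² = 47.61.
Round up.

n = 48 pairs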